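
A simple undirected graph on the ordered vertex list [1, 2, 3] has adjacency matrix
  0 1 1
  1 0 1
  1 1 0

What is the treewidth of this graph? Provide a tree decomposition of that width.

A single bag containing all 3 vertices is trivially a valid decomposition of width 2. Conversely, {1, 2, 3} is a clique of size 3, and the vertices of any clique must share a bag in every tree decomposition; so some bag has ≥ 3 vertices and tw(G) ≥ 2. The upper and lower bounds meet at 2, so that is the treewidth.

Treewidth 2.
One such decomposition:
Bags: B1 = {1, 2, 3}
Tree: (single bag)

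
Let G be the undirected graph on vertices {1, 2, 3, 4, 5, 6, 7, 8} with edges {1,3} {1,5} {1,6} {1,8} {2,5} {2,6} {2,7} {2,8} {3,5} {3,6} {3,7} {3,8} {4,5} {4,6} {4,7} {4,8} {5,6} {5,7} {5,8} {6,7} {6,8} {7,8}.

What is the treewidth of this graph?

4

A width-4 tree decomposition is:
Bags: B1 = {3, 5, 6, 7, 8}  B2 = {4, 5, 6, 7, 8}  B3 = {1, 3, 5, 6, 8}  B4 = {2, 5, 6, 7, 8}
Tree: B1–B2, B1–B3, B1–B4
The largest bag has 5 vertices, giving width 4; this decomposition certifies tw(G) ≤ 4. Conversely, {1, 3, 5, 6, 8} is a clique of size 5, and the vertices of any clique must share a bag in every tree decomposition; so some bag has ≥ 5 vertices and tw(G) ≥ 4. Hence tw(G) = 4 exactly.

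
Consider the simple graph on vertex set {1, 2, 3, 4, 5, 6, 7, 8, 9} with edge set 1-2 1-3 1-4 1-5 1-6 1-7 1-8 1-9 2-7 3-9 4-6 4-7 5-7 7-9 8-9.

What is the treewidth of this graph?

2

A width-2 tree decomposition is:
Bags: B1 = {1, 4, 7}  B2 = {1, 2, 7}  B3 = {1, 7, 9}  B4 = {1, 3, 9}  B5 = {1, 5, 7}  B6 = {1, 8, 9}  B7 = {1, 4, 6}
Tree: B1–B2, B2–B3, B3–B4, B3–B5, B3–B6, B1–B7
The largest bag has 3 vertices, giving width 2; this decomposition certifies tw(G) ≤ 2. On the other hand G contains the 3-clique {1, 8, 9}. A clique must lie in a single bag of any decomposition, so no decomposition can have width below 2. The upper and lower bounds meet at 2, so that is the treewidth.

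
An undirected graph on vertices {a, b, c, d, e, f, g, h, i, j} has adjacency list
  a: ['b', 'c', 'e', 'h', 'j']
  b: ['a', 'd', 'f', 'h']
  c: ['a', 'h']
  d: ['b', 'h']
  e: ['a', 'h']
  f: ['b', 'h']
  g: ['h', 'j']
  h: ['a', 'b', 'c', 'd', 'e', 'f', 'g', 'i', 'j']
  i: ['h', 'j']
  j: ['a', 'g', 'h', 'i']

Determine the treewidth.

A width-2 tree decomposition is:
Bags: B1 = {a, h, j}  B2 = {a, e, h}  B3 = {g, h, j}  B4 = {h, i, j}  B5 = {a, b, h}  B6 = {a, c, h}  B7 = {b, d, h}  B8 = {b, f, h}
Tree: B1–B2, B1–B3, B3–B4, B1–B5, B5–B6, B5–B7, B7–B8
Each bag holds 3 vertices, so the decomposition has width 2, which upper-bounds the treewidth. Conversely, {b, d, h} is a clique of size 3, and the vertices of any clique must share a bag in every tree decomposition; so some bag has ≥ 3 vertices and tw(G) ≥ 2. Therefore the treewidth is 2.

2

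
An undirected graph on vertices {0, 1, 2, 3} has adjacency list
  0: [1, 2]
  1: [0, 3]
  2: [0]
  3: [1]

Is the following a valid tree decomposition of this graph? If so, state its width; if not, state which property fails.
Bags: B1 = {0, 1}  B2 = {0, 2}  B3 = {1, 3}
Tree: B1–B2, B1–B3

Every vertex of G appears in some bag (union = {0, 1, 2, 3}); every edge is covered by a bag; and for each vertex v the set of bags containing v is connected in the bag tree. The decomposition is therefore valid. The largest bag has 2 vertices, so the width is 1.

Yes; width 1.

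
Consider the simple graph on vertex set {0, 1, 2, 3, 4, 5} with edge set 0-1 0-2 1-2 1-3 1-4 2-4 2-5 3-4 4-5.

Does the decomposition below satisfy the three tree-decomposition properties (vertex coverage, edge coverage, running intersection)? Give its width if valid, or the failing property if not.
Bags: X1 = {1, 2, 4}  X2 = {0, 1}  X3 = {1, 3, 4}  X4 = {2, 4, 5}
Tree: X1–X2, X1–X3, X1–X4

No — edge (2,0) lies in no bag.

A tree decomposition must satisfy three properties: every vertex lies in some bag; for every edge, both endpoints lie together in some bag; and for every vertex, the bags containing it form a connected subtree. Here edge (2,0) lies in no bag, so the decomposition is invalid.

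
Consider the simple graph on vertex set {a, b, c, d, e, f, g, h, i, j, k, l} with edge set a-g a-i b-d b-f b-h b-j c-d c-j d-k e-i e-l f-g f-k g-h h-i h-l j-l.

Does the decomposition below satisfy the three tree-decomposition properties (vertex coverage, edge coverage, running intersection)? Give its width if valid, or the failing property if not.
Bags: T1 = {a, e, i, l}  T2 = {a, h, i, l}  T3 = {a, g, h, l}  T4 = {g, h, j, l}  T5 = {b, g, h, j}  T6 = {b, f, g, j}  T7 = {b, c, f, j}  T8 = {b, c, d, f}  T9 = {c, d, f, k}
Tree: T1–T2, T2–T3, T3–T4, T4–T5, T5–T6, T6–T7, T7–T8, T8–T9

Yes; width 3.

Every vertex of G appears in some bag (union = {a, b, c, d, e, f, g, h, i, j, k, l}); every edge is covered by a bag; and for each vertex v the set of bags containing v is connected in the bag tree. The decomposition is therefore valid. The largest bag has 4 vertices, so the width is 3.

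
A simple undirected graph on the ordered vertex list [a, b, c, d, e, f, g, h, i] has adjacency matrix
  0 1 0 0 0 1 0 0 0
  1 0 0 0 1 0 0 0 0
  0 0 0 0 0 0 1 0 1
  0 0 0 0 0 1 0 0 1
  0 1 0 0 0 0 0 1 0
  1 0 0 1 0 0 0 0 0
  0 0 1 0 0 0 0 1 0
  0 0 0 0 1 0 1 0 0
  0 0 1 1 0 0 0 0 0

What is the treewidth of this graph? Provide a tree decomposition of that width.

Treewidth 2.
One such decomposition:
Bags: B1 = {c, g, h}  B2 = {c, e, h}  B3 = {b, c, e}  B4 = {a, b, c}  B5 = {a, c, f}  B6 = {c, d, f}  B7 = {c, d, i}
Tree: B1–B2, B2–B3, B3–B4, B4–B5, B5–B6, B6–B7

The largest bag has 3 vertices, giving width 2; this decomposition certifies tw(G) ≤ 2. For the lower bound, G contains the cycle c–g–h–e–b–a–f–d–i–c, so G is not a forest; only forests have treewidth ≤ 1, hence tw(G) ≥ 2. Combining the bounds, tw(G) = 2.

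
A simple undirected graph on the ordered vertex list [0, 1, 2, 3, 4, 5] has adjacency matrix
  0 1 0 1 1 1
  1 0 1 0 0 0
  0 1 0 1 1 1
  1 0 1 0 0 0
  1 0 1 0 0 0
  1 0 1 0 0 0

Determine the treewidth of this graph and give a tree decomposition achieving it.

Treewidth 2.
One optimal decomposition is:
Bags: B1 = {0, 1, 2}  B2 = {0, 2, 4}  B3 = {0, 2, 5}  B4 = {0, 2, 3}
Tree: B1–B2, B2–B3, B3–B4

Every bag has size at most 3, so the width is 3 − 1 = 2 and tw(G) ≤ 2. Since 0–1–2–4–0 is a cycle in G, G is not acyclic. Forests are exactly the graphs of treewidth ≤ 1, so tw(G) ≥ 2. The upper and lower bounds meet at 2, so that is the treewidth.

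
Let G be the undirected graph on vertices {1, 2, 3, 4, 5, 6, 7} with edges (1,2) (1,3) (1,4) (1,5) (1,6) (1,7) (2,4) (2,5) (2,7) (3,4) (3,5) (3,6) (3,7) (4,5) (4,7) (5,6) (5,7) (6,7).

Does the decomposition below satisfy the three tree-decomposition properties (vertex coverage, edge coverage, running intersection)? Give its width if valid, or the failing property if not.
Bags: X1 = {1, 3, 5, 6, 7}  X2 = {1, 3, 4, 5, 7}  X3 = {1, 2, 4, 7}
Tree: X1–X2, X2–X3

No — edge (5,2) lies in no bag.

A tree decomposition must satisfy three properties: every vertex lies in some bag; for every edge, both endpoints lie together in some bag; and for every vertex, the bags containing it form a connected subtree. Here edge (5,2) lies in no bag, so the decomposition is invalid.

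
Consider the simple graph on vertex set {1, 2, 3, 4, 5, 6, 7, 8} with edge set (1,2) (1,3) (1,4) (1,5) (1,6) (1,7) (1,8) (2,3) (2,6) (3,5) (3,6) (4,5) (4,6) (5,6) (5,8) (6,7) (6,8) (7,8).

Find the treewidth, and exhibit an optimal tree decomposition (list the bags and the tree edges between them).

The largest bag has 4 vertices, giving width 3; this decomposition certifies tw(G) ≤ 3. On the other hand G contains the 4-clique {1, 2, 3, 6}. A clique must lie in a single bag of any decomposition, so no decomposition can have width below 3. The upper and lower bounds meet at 3, so that is the treewidth.

Treewidth 3.
One optimal decomposition is:
Bags: B1 = {1, 6, 7, 8}  B2 = {1, 5, 6, 8}  B3 = {1, 3, 5, 6}  B4 = {1, 2, 3, 6}  B5 = {1, 4, 5, 6}
Tree: B1–B2, B2–B3, B3–B4, B3–B5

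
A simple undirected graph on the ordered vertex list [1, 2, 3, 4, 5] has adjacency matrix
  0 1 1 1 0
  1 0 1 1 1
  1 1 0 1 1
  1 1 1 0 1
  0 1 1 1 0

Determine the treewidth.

3

A width-3 tree decomposition is:
Bags: B1 = {1, 2, 3, 4}  B2 = {2, 3, 4, 5}
Tree: B1–B2
The largest bag has 4 vertices, giving width 3; this decomposition certifies tw(G) ≤ 3. For the lower bound, the 4 vertices {1, 2, 3, 4} are pairwise adjacent, and any tree decomposition puts a clique entirely inside one bag — forcing width ≥ 3. Combining the bounds, tw(G) = 3.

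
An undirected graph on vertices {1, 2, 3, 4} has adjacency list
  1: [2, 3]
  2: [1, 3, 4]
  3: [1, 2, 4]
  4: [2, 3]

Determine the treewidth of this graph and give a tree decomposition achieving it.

The largest bag has 3 vertices, giving width 2; this decomposition certifies tw(G) ≤ 2. For the lower bound, the 3 vertices {1, 2, 3} are pairwise adjacent, and any tree decomposition puts a clique entirely inside one bag — forcing width ≥ 2. Combining the bounds, tw(G) = 2.

Treewidth 2.
One such decomposition:
Bags: B1 = {2, 3, 4}  B2 = {1, 2, 3}
Tree: B1–B2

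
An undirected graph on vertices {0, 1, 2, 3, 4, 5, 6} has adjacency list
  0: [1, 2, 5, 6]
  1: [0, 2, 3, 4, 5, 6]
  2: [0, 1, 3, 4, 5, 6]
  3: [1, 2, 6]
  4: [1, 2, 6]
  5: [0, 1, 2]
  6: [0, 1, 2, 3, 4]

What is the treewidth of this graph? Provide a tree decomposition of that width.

Every bag has size at most 4, so the width is 4 − 1 = 3 and tw(G) ≤ 3. Conversely, {0, 1, 2, 5} is a clique of size 4, and the vertices of any clique must share a bag in every tree decomposition; so some bag has ≥ 4 vertices and tw(G) ≥ 3. Hence tw(G) = 3 exactly.

Treewidth 3.
One such decomposition:
Bags: B1 = {1, 2, 3, 6}  B2 = {0, 1, 2, 6}  B3 = {1, 2, 4, 6}  B4 = {0, 1, 2, 5}
Tree: B1–B2, B1–B3, B2–B4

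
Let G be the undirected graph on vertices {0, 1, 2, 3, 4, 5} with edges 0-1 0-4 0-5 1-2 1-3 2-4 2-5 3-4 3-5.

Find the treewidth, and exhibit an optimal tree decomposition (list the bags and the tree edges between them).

Treewidth 3.
Bags: B1 = {1, 2, 4, 5}  B2 = {1, 3, 4, 5}  B3 = {0, 1, 4, 5}
Tree: B1–B2, B2–B3

Each bag holds 4 vertices, so the decomposition has width 3, which upper-bounds the treewidth. For the lower bound: the 4 vertex sets {1,2}, {3,5}, {4}, {0} are disjoint, each induces a connected subgraph, and every pair is joined by at least one edge of G. Contracting each set to a single vertex therefore yields K_{4} as a minor, and since treewidth is minor-monotone, tw(G) ≥ tw(K_{4}) = 3. The upper and lower bounds meet at 3, so that is the treewidth.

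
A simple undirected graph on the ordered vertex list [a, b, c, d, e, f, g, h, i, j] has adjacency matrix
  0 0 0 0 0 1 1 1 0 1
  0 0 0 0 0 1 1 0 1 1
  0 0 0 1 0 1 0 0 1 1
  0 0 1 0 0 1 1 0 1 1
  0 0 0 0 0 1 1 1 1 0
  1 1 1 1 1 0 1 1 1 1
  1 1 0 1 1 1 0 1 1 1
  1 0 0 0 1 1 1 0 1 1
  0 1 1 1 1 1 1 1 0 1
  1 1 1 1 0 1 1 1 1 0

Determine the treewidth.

4

A width-4 tree decomposition is:
Bags: B1 = {f, g, h, i, j}  B2 = {d, f, g, i, j}  B3 = {a, f, g, h, j}  B4 = {c, d, f, i, j}  B5 = {e, f, g, h, i}  B6 = {b, f, g, i, j}
Tree: B1–B2, B1–B3, B2–B4, B1–B5, B1–B6
Every bag has size at most 5, so the width is 5 − 1 = 4 and tw(G) ≤ 4. For the lower bound, the 5 vertices {a, f, g, h, j} are pairwise adjacent, and any tree decomposition puts a clique entirely inside one bag — forcing width ≥ 4. Hence tw(G) = 4 exactly.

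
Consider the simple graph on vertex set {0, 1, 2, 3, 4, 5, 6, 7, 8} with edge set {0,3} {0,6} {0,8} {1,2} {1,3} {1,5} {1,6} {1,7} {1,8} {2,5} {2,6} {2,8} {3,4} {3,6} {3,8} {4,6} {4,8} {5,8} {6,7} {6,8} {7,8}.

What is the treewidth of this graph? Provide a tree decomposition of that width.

The largest bag has 4 vertices, giving width 3; this decomposition certifies tw(G) ≤ 3. For the lower bound, the 4 vertices {1, 2, 5, 8} are pairwise adjacent, and any tree decomposition puts a clique entirely inside one bag — forcing width ≥ 3. Therefore the treewidth is 3.

Treewidth 3.
One optimal decomposition is:
Bags: B1 = {1, 2, 6, 8}  B2 = {1, 3, 6, 8}  B3 = {1, 6, 7, 8}  B4 = {0, 3, 6, 8}  B5 = {3, 4, 6, 8}  B6 = {1, 2, 5, 8}
Tree: B1–B2, B1–B3, B2–B4, B4–B5, B1–B6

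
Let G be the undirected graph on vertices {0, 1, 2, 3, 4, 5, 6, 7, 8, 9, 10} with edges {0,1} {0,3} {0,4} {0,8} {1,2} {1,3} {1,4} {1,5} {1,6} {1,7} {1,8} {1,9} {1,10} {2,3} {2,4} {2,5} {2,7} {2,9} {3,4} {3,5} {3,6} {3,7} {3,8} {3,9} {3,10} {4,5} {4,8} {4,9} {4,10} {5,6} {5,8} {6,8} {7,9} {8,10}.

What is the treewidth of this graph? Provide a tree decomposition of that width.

Every bag has size at most 5, so the width is 5 − 1 = 4 and tw(G) ≤ 4. For the lower bound, the 5 vertices {0, 1, 3, 4, 8} are pairwise adjacent, and any tree decomposition puts a clique entirely inside one bag — forcing width ≥ 4. Hence tw(G) = 4 exactly.

Treewidth 4.
One optimal decomposition is:
Bags: B1 = {1, 3, 4, 5, 8}  B2 = {0, 1, 3, 4, 8}  B3 = {1, 3, 5, 6, 8}  B4 = {1, 2, 3, 4, 5}  B5 = {1, 2, 3, 4, 9}  B6 = {1, 3, 4, 8, 10}  B7 = {1, 2, 3, 7, 9}
Tree: B1–B2, B1–B3, B1–B4, B4–B5, B1–B6, B5–B7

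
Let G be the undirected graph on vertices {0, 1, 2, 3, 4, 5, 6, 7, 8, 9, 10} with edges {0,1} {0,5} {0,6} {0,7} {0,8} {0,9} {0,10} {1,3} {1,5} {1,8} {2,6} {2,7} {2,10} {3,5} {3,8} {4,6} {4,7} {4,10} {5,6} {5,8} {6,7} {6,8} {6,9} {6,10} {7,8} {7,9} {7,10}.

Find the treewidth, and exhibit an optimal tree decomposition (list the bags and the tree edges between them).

Treewidth 3.
Bags: B1 = {0, 6, 7, 9}  B2 = {0, 6, 7, 10}  B3 = {0, 6, 7, 8}  B4 = {2, 6, 7, 10}  B5 = {0, 5, 6, 8}  B6 = {4, 6, 7, 10}  B7 = {0, 1, 5, 8}  B8 = {1, 3, 5, 8}
Tree: B1–B2, B1–B3, B2–B4, B3–B5, B2–B6, B5–B7, B7–B8

Every bag has size at most 4, so the width is 4 − 1 = 3 and tw(G) ≤ 3. On the other hand G contains the 4-clique {0, 1, 5, 8}. A clique must lie in a single bag of any decomposition, so no decomposition can have width below 3. Combining the bounds, tw(G) = 3.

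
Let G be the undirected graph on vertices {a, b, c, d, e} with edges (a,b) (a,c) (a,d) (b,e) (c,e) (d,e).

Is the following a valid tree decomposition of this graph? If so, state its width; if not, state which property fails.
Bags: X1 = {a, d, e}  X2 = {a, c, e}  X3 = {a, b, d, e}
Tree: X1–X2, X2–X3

No — bags containing vertex d are not connected in the tree.

A tree decomposition must satisfy three properties: every vertex lies in some bag; for every edge, both endpoints lie together in some bag; and for every vertex, the bags containing it form a connected subtree. Here bags containing vertex d are not connected in the tree, so the decomposition is invalid.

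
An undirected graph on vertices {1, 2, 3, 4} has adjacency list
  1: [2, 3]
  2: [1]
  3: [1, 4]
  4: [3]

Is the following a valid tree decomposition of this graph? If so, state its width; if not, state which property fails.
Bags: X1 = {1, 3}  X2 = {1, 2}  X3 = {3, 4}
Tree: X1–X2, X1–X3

Checking the three conditions: (i) the bags cover all of {1, 2, 3, 4}; (ii) for each edge, some bag contains both endpoints; (iii) the bags containing any fixed vertex form a subtree. All hold, so the decomposition is valid with width 2 − 1 = 1.

Yes; width 1.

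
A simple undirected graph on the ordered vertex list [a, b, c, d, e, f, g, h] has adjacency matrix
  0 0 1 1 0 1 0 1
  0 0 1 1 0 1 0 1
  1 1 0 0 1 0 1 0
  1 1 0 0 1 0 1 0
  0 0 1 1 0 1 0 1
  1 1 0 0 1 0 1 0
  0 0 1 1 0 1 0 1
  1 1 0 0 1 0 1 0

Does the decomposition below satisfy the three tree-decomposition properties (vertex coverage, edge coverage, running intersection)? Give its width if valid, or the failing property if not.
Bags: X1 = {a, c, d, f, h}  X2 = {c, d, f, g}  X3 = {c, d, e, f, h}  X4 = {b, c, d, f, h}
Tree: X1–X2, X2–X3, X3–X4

No — edge (h,g) lies in no bag.

A tree decomposition must satisfy three properties: every vertex lies in some bag; for every edge, both endpoints lie together in some bag; and for every vertex, the bags containing it form a connected subtree. Here edge (h,g) lies in no bag, so the decomposition is invalid.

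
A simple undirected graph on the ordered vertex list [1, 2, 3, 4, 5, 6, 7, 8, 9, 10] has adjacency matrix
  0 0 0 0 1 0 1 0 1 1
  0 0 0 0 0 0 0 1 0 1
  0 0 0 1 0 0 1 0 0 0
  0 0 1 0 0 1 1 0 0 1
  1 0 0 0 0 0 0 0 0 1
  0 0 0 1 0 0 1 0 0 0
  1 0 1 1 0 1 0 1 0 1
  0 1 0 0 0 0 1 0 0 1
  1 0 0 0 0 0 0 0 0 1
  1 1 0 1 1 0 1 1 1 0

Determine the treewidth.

2

A width-2 tree decomposition is:
Bags: B1 = {2, 8, 10}  B2 = {7, 8, 10}  B3 = {1, 7, 10}  B4 = {4, 7, 10}  B5 = {3, 4, 7}  B6 = {4, 6, 7}  B7 = {1, 5, 10}  B8 = {1, 9, 10}
Tree: B1–B2, B2–B3, B3–B4, B4–B5, B4–B6, B3–B7, B7–B8
Every bag has size at most 3, so the width is 3 − 1 = 2 and tw(G) ≤ 2. On the other hand G contains the 3-clique {2, 8, 10}. A clique must lie in a single bag of any decomposition, so no decomposition can have width below 2. Hence tw(G) = 2 exactly.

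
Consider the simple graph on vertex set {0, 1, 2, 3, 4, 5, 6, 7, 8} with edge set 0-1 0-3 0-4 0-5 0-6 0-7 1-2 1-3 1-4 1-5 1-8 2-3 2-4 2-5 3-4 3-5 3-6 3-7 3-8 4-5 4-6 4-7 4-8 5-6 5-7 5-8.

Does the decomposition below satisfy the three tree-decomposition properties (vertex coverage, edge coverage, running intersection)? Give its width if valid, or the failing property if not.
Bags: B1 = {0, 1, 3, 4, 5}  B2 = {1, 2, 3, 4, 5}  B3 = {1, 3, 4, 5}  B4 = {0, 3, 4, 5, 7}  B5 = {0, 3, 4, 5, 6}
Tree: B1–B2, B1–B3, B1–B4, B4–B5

No — vertex 8 appears in no bag.

A tree decomposition must satisfy three properties: every vertex lies in some bag; for every edge, both endpoints lie together in some bag; and for every vertex, the bags containing it form a connected subtree. Here vertex 8 appears in no bag, so the decomposition is invalid.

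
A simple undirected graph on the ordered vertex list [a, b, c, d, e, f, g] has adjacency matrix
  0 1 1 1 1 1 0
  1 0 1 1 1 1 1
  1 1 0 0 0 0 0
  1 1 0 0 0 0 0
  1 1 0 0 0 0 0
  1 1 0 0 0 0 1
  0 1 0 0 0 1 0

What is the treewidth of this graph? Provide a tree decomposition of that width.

Treewidth 2.
One optimal decomposition is:
Bags: B1 = {a, b, d}  B2 = {a, b, f}  B3 = {a, b, c}  B4 = {b, f, g}  B5 = {a, b, e}
Tree: B1–B2, B1–B3, B2–B4, B1–B5

Every bag has size at most 3, so the width is 3 − 1 = 2 and tw(G) ≤ 2. Conversely, {b, f, g} is a clique of size 3, and the vertices of any clique must share a bag in every tree decomposition; so some bag has ≥ 3 vertices and tw(G) ≥ 2. Combining the bounds, tw(G) = 2.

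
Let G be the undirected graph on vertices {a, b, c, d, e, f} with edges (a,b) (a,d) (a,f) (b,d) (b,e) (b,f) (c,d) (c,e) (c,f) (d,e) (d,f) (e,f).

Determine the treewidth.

3

A width-3 tree decomposition is:
Bags: B1 = {b, d, e, f}  B2 = {c, d, e, f}  B3 = {a, b, d, f}
Tree: B1–B2, B1–B3
Each bag holds 4 vertices, so the decomposition has width 3, which upper-bounds the treewidth. On the other hand G contains the 4-clique {c, d, e, f}. A clique must lie in a single bag of any decomposition, so no decomposition can have width below 3. Therefore the treewidth is 3.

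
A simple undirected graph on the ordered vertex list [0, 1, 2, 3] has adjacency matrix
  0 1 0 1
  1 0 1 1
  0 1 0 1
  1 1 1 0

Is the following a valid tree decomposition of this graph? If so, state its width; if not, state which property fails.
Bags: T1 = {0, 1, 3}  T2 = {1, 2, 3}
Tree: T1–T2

Checking the three conditions: (i) the bags cover all of {0, 1, 2, 3}; (ii) for each edge, some bag contains both endpoints; (iii) the bags containing any fixed vertex form a subtree. All hold, so the decomposition is valid with width 3 − 1 = 2.

Yes; width 2.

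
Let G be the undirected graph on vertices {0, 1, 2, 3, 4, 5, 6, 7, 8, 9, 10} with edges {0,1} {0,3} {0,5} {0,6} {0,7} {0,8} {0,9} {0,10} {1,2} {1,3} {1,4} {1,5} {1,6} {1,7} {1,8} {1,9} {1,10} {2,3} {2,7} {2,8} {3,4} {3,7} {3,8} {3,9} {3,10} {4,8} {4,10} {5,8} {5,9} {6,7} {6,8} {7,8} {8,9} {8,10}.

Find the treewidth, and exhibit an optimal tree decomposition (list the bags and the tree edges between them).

Treewidth 4.
One such decomposition:
Bags: B1 = {0, 1, 3, 7, 8}  B2 = {0, 1, 3, 8, 9}  B3 = {0, 1, 3, 8, 10}  B4 = {1, 2, 3, 7, 8}  B5 = {0, 1, 5, 8, 9}  B6 = {0, 1, 6, 7, 8}  B7 = {1, 3, 4, 8, 10}
Tree: B1–B2, B2–B3, B1–B4, B2–B5, B1–B6, B3–B7

Every bag has size at most 5, so the width is 5 − 1 = 4 and tw(G) ≤ 4. For the lower bound, the 5 vertices {0, 1, 3, 8, 9} are pairwise adjacent, and any tree decomposition puts a clique entirely inside one bag — forcing width ≥ 4. Combining the bounds, tw(G) = 4.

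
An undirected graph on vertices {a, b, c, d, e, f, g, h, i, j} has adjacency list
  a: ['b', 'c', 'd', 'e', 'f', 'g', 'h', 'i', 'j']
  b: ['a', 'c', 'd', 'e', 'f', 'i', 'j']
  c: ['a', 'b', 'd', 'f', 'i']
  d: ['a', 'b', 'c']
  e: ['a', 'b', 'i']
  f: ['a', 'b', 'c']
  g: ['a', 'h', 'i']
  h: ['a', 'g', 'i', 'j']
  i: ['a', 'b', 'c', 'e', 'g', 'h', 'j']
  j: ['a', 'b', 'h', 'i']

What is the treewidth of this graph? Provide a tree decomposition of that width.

The largest bag has 4 vertices, giving width 3; this decomposition certifies tw(G) ≤ 3. On the other hand G contains the 4-clique {a, g, h, i}. A clique must lie in a single bag of any decomposition, so no decomposition can have width below 3. Combining the bounds, tw(G) = 3.

Treewidth 3.
One optimal decomposition is:
Bags: B1 = {a, h, i, j}  B2 = {a, b, i, j}  B3 = {a, b, c, i}  B4 = {a, b, c, f}  B5 = {a, b, e, i}  B6 = {a, g, h, i}  B7 = {a, b, c, d}
Tree: B1–B2, B2–B3, B3–B4, B2–B5, B1–B6, B4–B7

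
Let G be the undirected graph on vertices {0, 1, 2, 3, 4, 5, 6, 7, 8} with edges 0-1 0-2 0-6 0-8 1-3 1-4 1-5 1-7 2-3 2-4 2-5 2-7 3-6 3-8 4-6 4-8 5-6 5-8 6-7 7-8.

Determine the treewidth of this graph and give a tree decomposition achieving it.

Treewidth 4.
One optimal decomposition is:
Bags: B1 = {0, 1, 2, 6, 8}  B2 = {1, 2, 6, 7, 8}  B3 = {1, 2, 4, 6, 8}  B4 = {1, 2, 5, 6, 8}  B5 = {1, 2, 3, 6, 8}
Tree: B1–B2, B2–B3, B3–B4, B4–B5

The largest bag has 5 vertices, giving width 4; this decomposition certifies tw(G) ≤ 4. For the lower bound: the 5 vertex sets {0,1}, {6,7}, {4,8}, {2}, {5} are disjoint, each induces a connected subgraph, and every pair is joined by at least one edge of G. Contracting each set to a single vertex therefore yields K_{5} as a minor, and since treewidth is minor-monotone, tw(G) ≥ tw(K_{5}) = 4. Combining the bounds, tw(G) = 4.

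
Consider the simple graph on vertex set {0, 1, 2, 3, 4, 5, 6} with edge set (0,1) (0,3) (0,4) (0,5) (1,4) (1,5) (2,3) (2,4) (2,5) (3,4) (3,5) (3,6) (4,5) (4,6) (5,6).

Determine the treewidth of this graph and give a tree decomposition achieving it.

Treewidth 3.
One optimal decomposition is:
Bags: B1 = {3, 4, 5, 6}  B2 = {0, 3, 4, 5}  B3 = {0, 1, 4, 5}  B4 = {2, 3, 4, 5}
Tree: B1–B2, B2–B3, B2–B4

Every bag has size at most 4, so the width is 4 − 1 = 3 and tw(G) ≤ 3. On the other hand G contains the 4-clique {0, 1, 4, 5}. A clique must lie in a single bag of any decomposition, so no decomposition can have width below 3. Hence tw(G) = 3 exactly.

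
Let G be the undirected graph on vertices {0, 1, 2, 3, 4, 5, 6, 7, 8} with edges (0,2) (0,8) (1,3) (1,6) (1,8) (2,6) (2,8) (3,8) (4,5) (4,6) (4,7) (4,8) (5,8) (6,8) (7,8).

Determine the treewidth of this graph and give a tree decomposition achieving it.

The largest bag has 3 vertices, giving width 2; this decomposition certifies tw(G) ≤ 2. On the other hand G contains the 3-clique {0, 2, 8}. A clique must lie in a single bag of any decomposition, so no decomposition can have width below 2. Combining the bounds, tw(G) = 2.

Treewidth 2.
Bags: B1 = {4, 6, 8}  B2 = {4, 7, 8}  B3 = {1, 6, 8}  B4 = {1, 3, 8}  B5 = {4, 5, 8}  B6 = {2, 6, 8}  B7 = {0, 2, 8}
Tree: B1–B2, B1–B3, B3–B4, B2–B5, B1–B6, B6–B7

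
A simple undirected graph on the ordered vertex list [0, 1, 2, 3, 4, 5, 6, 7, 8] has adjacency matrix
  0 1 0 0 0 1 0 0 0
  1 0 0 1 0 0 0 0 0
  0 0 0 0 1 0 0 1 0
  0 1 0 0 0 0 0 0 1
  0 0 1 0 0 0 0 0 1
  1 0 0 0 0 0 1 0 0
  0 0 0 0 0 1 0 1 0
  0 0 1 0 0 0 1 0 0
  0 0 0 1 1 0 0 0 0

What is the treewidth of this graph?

A width-2 tree decomposition is:
Bags: B1 = {2, 4, 8}  B2 = {2, 3, 8}  B3 = {1, 2, 3}  B4 = {0, 1, 2}  B5 = {0, 2, 5}  B6 = {2, 5, 6}  B7 = {2, 6, 7}
Tree: B1–B2, B2–B3, B3–B4, B4–B5, B5–B6, B6–B7
The largest bag has 3 vertices, giving width 2; this decomposition certifies tw(G) ≤ 2. Since 2–4–8–3–1–0–5–6–7–2 is a cycle in G, G is not acyclic. Forests are exactly the graphs of treewidth ≤ 1, so tw(G) ≥ 2. Combining the bounds, tw(G) = 2.

2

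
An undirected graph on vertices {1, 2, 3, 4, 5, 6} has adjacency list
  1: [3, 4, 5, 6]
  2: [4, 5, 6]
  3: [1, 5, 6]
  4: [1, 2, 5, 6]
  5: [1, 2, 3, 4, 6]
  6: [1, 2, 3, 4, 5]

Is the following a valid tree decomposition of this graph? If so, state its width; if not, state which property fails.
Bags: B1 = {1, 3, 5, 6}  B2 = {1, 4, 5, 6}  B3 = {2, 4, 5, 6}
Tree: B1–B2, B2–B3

Every vertex of G appears in some bag (union = {1, 2, 3, 4, 5, 6}); every edge is covered by a bag; and for each vertex v the set of bags containing v is connected in the bag tree. The decomposition is therefore valid. The largest bag has 4 vertices, so the width is 3.

Yes; width 3.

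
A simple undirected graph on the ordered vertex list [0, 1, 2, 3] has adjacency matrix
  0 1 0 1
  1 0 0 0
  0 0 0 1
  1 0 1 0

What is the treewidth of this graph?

A width-1 tree decomposition is:
Bags: B1 = {0, 3}  B2 = {0, 1}  B3 = {2, 3}
Tree: B1–B2, B1–B3
Each bag holds 2 vertices, so the decomposition has width 1, which upper-bounds the treewidth. G has an edge, so its treewidth is at least 1. Hence tw(G) = 1 exactly.

1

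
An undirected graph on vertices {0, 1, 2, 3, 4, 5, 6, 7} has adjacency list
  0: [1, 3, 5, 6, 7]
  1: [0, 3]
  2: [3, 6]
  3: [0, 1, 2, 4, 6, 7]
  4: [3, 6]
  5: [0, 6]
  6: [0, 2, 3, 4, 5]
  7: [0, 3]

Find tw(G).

A width-2 tree decomposition is:
Bags: B1 = {0, 1, 3}  B2 = {0, 3, 7}  B3 = {0, 3, 6}  B4 = {2, 3, 6}  B5 = {3, 4, 6}  B6 = {0, 5, 6}
Tree: B1–B2, B2–B3, B3–B4, B3–B5, B3–B6
Each bag holds 3 vertices, so the decomposition has width 2, which upper-bounds the treewidth. On the other hand G contains the 3-clique {0, 1, 3}. A clique must lie in a single bag of any decomposition, so no decomposition can have width below 2. Combining the bounds, tw(G) = 2.

2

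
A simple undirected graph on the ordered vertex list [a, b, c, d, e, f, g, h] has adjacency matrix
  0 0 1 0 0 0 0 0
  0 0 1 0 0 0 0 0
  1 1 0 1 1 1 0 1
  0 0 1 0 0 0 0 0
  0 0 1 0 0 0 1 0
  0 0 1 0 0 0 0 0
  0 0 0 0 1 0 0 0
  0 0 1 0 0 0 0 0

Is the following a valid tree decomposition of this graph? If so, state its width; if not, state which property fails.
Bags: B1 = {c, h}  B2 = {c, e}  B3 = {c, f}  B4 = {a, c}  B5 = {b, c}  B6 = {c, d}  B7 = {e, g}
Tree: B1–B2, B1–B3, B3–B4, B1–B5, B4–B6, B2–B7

Yes; width 1.

Vertex coverage: the bags together contain {a, b, c, d, e, f, g, h}, the full vertex set. Edge coverage: each edge of G has both endpoints in at least one bag. Running intersection: for every vertex, the bags containing it form a connected subtree. All three properties hold, so this is a valid tree decomposition of width max|bag| − 1 = 1, and hence tw(G) ≤ 1.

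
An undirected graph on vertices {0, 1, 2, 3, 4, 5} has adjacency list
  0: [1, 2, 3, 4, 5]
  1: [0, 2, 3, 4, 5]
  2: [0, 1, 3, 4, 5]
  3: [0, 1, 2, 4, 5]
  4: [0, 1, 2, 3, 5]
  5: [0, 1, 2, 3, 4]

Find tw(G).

5

A width-5 tree decomposition is:
Bags: B1 = {0, 1, 2, 3, 4, 5}
Tree: (single bag)
A single bag containing all 6 vertices is trivially a valid decomposition of width 5. For the lower bound, the 6 vertices {0, 1, 2, 3, 4, 5} are pairwise adjacent, and any tree decomposition puts a clique entirely inside one bag — forcing width ≥ 5. The upper and lower bounds meet at 5, so that is the treewidth.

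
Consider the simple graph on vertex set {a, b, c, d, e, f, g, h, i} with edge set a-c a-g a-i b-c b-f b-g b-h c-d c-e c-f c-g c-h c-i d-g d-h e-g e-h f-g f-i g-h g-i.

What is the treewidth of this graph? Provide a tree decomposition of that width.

Treewidth 3.
One such decomposition:
Bags: B1 = {b, c, g, h}  B2 = {c, e, g, h}  B3 = {b, c, f, g}  B4 = {c, d, g, h}  B5 = {c, f, g, i}  B6 = {a, c, g, i}
Tree: B1–B2, B1–B3, B1–B4, B3–B5, B5–B6

Every bag has size at most 4, so the width is 4 − 1 = 3 and tw(G) ≤ 3. For the lower bound, the 4 vertices {a, c, g, i} are pairwise adjacent, and any tree decomposition puts a clique entirely inside one bag — forcing width ≥ 3. The upper and lower bounds meet at 3, so that is the treewidth.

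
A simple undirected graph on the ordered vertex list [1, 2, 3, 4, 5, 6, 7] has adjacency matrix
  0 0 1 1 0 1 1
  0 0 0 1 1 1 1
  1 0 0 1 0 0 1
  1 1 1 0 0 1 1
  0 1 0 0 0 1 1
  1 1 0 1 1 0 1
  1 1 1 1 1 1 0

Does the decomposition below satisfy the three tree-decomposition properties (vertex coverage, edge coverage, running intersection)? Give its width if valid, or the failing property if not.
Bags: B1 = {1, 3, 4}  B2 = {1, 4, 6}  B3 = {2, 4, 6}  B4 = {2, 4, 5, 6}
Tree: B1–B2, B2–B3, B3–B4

A tree decomposition must satisfy three properties: every vertex lies in some bag; for every edge, both endpoints lie together in some bag; and for every vertex, the bags containing it form a connected subtree. Here vertex 7 appears in no bag, so the decomposition is invalid.

No — vertex 7 appears in no bag.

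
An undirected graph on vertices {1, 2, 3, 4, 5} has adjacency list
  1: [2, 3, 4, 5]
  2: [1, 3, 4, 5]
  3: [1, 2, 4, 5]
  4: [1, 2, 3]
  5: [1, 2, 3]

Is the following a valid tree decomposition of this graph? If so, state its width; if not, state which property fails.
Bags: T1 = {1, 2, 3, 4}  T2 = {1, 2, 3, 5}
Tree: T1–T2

Yes; width 3.

Checking the three conditions: (i) the bags cover all of {1, 2, 3, 4, 5}; (ii) for each edge, some bag contains both endpoints; (iii) the bags containing any fixed vertex form a subtree. All hold, so the decomposition is valid with width 4 − 1 = 3.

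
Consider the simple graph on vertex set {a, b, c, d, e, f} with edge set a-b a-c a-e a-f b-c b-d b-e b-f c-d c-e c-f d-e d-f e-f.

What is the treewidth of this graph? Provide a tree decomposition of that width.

Each bag holds 5 vertices, so the decomposition has width 4, which upper-bounds the treewidth. For the lower bound, the 5 vertices {b, c, d, e, f} are pairwise adjacent, and any tree decomposition puts a clique entirely inside one bag — forcing width ≥ 4. The upper and lower bounds meet at 4, so that is the treewidth.

Treewidth 4.
Bags: B1 = {b, c, d, e, f}  B2 = {a, b, c, e, f}
Tree: B1–B2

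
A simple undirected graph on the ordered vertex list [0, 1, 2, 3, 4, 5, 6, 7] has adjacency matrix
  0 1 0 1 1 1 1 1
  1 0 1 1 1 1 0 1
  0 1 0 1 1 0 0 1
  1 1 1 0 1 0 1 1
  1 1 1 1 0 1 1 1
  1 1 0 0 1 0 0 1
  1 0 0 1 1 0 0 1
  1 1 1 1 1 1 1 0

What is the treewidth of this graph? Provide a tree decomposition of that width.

Every bag has size at most 5, so the width is 5 − 1 = 4 and tw(G) ≤ 4. On the other hand G contains the 5-clique {0, 1, 3, 4, 7}. A clique must lie in a single bag of any decomposition, so no decomposition can have width below 4. Hence tw(G) = 4 exactly.

Treewidth 4.
Bags: B1 = {0, 1, 3, 4, 7}  B2 = {0, 3, 4, 6, 7}  B3 = {1, 2, 3, 4, 7}  B4 = {0, 1, 4, 5, 7}
Tree: B1–B2, B1–B3, B1–B4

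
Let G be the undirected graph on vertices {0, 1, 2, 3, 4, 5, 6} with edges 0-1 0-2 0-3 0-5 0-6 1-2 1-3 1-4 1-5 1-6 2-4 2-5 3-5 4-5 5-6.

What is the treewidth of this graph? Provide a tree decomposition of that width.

Treewidth 3.
One optimal decomposition is:
Bags: B1 = {0, 1, 2, 5}  B2 = {0, 1, 3, 5}  B3 = {1, 2, 4, 5}  B4 = {0, 1, 5, 6}
Tree: B1–B2, B1–B3, B2–B4

Each bag holds 4 vertices, so the decomposition has width 3, which upper-bounds the treewidth. Conversely, {0, 1, 2, 5} is a clique of size 4, and the vertices of any clique must share a bag in every tree decomposition; so some bag has ≥ 4 vertices and tw(G) ≥ 3. Therefore the treewidth is 3.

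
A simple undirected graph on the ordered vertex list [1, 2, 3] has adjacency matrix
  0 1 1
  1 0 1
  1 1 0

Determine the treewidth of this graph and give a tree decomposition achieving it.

With just one bag of size 3, the width is 3 − 1 = 2, so tw(G) ≤ 2. Conversely, {1, 2, 3} is a clique of size 3, and the vertices of any clique must share a bag in every tree decomposition; so some bag has ≥ 3 vertices and tw(G) ≥ 2. Therefore the treewidth is 2.

Treewidth 2.
Bags: B1 = {1, 2, 3}
Tree: (single bag)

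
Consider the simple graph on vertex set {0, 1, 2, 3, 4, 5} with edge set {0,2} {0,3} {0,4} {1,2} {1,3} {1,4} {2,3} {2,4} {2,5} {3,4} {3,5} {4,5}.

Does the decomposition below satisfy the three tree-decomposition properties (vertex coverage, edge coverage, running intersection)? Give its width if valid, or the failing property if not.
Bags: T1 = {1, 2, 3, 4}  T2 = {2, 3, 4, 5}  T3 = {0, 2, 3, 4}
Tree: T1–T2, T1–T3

Yes; width 3.

Vertex coverage: the bags together contain {0, 1, 2, 3, 4, 5}, the full vertex set. Edge coverage: each edge of G has both endpoints in at least one bag. Running intersection: for every vertex, the bags containing it form a connected subtree. All three properties hold, so this is a valid tree decomposition of width max|bag| − 1 = 3, and hence tw(G) ≤ 3.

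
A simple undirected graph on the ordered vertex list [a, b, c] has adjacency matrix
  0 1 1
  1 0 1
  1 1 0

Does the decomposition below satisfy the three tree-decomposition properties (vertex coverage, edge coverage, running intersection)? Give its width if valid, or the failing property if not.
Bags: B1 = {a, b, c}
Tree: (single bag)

Checking the three conditions: (i) the bags cover all of {a, b, c}; (ii) for each edge, some bag contains both endpoints; (iii) the bags containing any fixed vertex form a subtree. All hold, so the decomposition is valid with width 3 − 1 = 2.

Yes; width 2.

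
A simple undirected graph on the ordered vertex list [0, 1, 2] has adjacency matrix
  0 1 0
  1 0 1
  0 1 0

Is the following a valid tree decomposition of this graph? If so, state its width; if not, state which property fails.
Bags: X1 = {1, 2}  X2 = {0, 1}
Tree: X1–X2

Vertex coverage: the bags together contain {0, 1, 2}, the full vertex set. Edge coverage: each edge of G has both endpoints in at least one bag. Running intersection: for every vertex, the bags containing it form a connected subtree. All three properties hold, so this is a valid tree decomposition of width max|bag| − 1 = 1, and hence tw(G) ≤ 1.

Yes; width 1.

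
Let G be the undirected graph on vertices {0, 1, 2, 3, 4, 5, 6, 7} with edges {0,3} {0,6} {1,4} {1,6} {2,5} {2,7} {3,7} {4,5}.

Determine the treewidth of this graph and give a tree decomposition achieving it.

Treewidth 2.
One optimal decomposition is:
Bags: B1 = {0, 3, 7}  B2 = {0, 2, 7}  B3 = {0, 2, 5}  B4 = {0, 4, 5}  B5 = {0, 1, 4}  B6 = {0, 1, 6}
Tree: B1–B2, B2–B3, B3–B4, B4–B5, B5–B6

The largest bag has 3 vertices, giving width 2; this decomposition certifies tw(G) ≤ 2. Since 0–3–7–2–5–4–1–6–0 is a cycle in G, G is not acyclic. Forests are exactly the graphs of treewidth ≤ 1, so tw(G) ≥ 2. Therefore the treewidth is 2.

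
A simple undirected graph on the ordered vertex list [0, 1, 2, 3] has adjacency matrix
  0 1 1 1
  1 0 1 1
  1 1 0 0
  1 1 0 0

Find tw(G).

A width-2 tree decomposition is:
Bags: B1 = {0, 1, 3}  B2 = {0, 1, 2}
Tree: B1–B2
Each bag holds 3 vertices, so the decomposition has width 2, which upper-bounds the treewidth. Conversely, {0, 1, 2} is a clique of size 3, and the vertices of any clique must share a bag in every tree decomposition; so some bag has ≥ 3 vertices and tw(G) ≥ 2. Therefore the treewidth is 2.

2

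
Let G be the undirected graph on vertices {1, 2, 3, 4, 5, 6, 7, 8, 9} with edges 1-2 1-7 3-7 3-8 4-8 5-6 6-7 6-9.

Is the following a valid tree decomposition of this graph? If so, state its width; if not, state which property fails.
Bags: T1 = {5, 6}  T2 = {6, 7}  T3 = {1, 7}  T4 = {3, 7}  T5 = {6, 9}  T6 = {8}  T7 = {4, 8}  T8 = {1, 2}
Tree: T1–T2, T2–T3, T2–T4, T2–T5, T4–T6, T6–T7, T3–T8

A tree decomposition must satisfy three properties: every vertex lies in some bag; for every edge, both endpoints lie together in some bag; and for every vertex, the bags containing it form a connected subtree. Here edge (3,8) lies in no bag, so the decomposition is invalid.

No — edge (3,8) lies in no bag.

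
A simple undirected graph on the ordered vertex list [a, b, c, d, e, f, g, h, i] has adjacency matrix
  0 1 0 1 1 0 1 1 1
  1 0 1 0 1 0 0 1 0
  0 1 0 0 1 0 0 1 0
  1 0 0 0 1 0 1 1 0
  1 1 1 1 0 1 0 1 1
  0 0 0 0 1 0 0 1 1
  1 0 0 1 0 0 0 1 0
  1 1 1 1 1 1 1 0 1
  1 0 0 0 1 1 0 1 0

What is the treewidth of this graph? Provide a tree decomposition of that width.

Every bag has size at most 4, so the width is 4 − 1 = 3 and tw(G) ≤ 3. For the lower bound, the 4 vertices {a, d, g, h} are pairwise adjacent, and any tree decomposition puts a clique entirely inside one bag — forcing width ≥ 3. The upper and lower bounds meet at 3, so that is the treewidth.

Treewidth 3.
One optimal decomposition is:
Bags: B1 = {a, d, e, h}  B2 = {a, d, g, h}  B3 = {a, b, e, h}  B4 = {a, e, h, i}  B5 = {b, c, e, h}  B6 = {e, f, h, i}
Tree: B1–B2, B1–B3, B1–B4, B3–B5, B4–B6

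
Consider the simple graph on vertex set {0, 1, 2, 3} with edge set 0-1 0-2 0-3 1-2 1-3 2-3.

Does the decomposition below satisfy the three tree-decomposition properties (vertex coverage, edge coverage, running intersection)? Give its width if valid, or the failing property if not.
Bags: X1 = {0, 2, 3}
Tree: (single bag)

A tree decomposition must satisfy three properties: every vertex lies in some bag; for every edge, both endpoints lie together in some bag; and for every vertex, the bags containing it form a connected subtree. Here vertex 1 appears in no bag, so the decomposition is invalid.

No — vertex 1 appears in no bag.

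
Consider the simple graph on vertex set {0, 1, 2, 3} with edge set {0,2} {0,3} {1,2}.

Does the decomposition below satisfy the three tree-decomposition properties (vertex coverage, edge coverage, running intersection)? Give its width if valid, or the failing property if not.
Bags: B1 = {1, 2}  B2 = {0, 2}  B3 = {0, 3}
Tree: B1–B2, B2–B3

Vertex coverage: the bags together contain {0, 1, 2, 3}, the full vertex set. Edge coverage: each edge of G has both endpoints in at least one bag. Running intersection: for every vertex, the bags containing it form a connected subtree. All three properties hold, so this is a valid tree decomposition of width max|bag| − 1 = 1, and hence tw(G) ≤ 1.

Yes; width 1.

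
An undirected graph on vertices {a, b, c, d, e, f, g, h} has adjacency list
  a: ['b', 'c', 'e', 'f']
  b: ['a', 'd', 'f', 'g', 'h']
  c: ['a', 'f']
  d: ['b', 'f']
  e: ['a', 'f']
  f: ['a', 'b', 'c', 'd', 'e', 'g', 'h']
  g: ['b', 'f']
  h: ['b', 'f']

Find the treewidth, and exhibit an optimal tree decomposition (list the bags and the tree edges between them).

Every bag has size at most 3, so the width is 3 − 1 = 2 and tw(G) ≤ 2. Conversely, {a, e, f} is a clique of size 3, and the vertices of any clique must share a bag in every tree decomposition; so some bag has ≥ 3 vertices and tw(G) ≥ 2. Hence tw(G) = 2 exactly.

Treewidth 2.
One such decomposition:
Bags: B1 = {a, c, f}  B2 = {a, b, f}  B3 = {b, d, f}  B4 = {b, f, h}  B5 = {a, e, f}  B6 = {b, f, g}
Tree: B1–B2, B2–B3, B2–B4, B2–B5, B3–B6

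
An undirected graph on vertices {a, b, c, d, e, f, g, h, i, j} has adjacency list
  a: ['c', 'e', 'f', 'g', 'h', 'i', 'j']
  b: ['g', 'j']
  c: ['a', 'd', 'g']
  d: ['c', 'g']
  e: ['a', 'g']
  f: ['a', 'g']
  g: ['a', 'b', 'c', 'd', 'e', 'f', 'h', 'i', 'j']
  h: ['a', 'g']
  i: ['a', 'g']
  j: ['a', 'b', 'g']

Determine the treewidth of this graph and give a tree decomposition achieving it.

Treewidth 2.
One optimal decomposition is:
Bags: B1 = {a, f, g}  B2 = {a, c, g}  B3 = {c, d, g}  B4 = {a, g, j}  B5 = {a, g, i}  B6 = {a, g, h}  B7 = {b, g, j}  B8 = {a, e, g}
Tree: B1–B2, B2–B3, B2–B4, B4–B5, B5–B6, B4–B7, B1–B8

Each bag holds 3 vertices, so the decomposition has width 2, which upper-bounds the treewidth. Conversely, {c, d, g} is a clique of size 3, and the vertices of any clique must share a bag in every tree decomposition; so some bag has ≥ 3 vertices and tw(G) ≥ 2. Combining the bounds, tw(G) = 2.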